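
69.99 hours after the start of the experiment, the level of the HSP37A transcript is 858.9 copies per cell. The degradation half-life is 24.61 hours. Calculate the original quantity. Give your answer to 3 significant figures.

Number of half-lives elapsed: n = 69.99/24.61 ≈ 2.844.
A₀ = A × 2^n = 858.9 × 2^2.844 = 858.9 × 7.1799 ≈ 6166.8 copies per cell.

6170 copies per cell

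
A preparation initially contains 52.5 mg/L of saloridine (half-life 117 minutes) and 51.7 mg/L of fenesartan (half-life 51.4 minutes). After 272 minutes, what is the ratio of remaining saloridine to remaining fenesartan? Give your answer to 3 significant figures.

saloridine: 52.5 × (1/2)^(272/117) = 52.5 × (1/2)^2.3248 ≈ 10.479 mg/L.
fenesartan: 51.7 × (1/2)^(272/51.4) = 51.7 × (1/2)^5.2918 ≈ 1.3197 mg/L.
Ratio ≈ 10.479 / 1.3197 ≈ 7.9403.

7.94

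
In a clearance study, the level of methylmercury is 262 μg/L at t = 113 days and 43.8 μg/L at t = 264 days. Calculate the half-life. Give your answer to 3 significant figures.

Over Δt = 264 − 113 = 151 days, the level fell by a factor of 262/43.8 ≈ 5.9817.
n = log₂(5.9817) ≈ 2.5806 half-lives, so t½ = 151/2.5806 ≈ 58.514 days.

58.5 days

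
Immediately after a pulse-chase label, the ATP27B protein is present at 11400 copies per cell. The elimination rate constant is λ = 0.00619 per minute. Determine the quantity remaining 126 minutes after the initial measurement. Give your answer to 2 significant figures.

t½ = ln 2 / λ = 0.69315 / 0.00619 ≈ 111.98 minutes.
Number of half-lives: n = 126/111.98 ≈ 1.1252.
Remaining = 11400 × (1/2)^1.1252 = 11400 × 0.45843 ≈ 5226.1 copies per cell.

5200 copies per cell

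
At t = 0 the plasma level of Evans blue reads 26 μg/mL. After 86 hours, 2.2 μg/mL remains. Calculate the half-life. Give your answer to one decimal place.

A/A₀ = 2.2/26 ≈ 0.084615.
n = log₂(11.818) ≈ 3.5629 half-lives elapsed in 86 hours.
t½ = 86/3.5629 ≈ 24.137 hours.

24.1 hours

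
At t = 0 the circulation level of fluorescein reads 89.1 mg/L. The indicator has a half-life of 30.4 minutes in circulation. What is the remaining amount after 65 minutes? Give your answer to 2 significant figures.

Number of half-lives: n = 65/30.4 ≈ 2.1382.
Remaining = 89.1 × (1/2)^2.1382 = 89.1 × 0.22717 ≈ 20.241 mg/L.

20 mg/L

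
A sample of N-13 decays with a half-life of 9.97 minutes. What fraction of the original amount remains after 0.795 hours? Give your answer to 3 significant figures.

0.0363

0.795 hours = 47.7 minutes.
n = 47.7/9.97 ≈ 4.7844 half-lives.
Fraction remaining = (1/2)^4.7844 ≈ 0.036288.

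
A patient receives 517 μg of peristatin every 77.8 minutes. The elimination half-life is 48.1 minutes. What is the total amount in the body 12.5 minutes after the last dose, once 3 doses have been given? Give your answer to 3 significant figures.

The 3 doses were given 168.1, 90.3, 12.5 minutes ago.
Total = 517·(1/2)^(168.1/48.1) + 517·(1/2)^(90.3/48.1) + 517·(1/2)^(12.5/48.1)
      = 45.862 + 140.72 + 431.78 ≈ 618.36 μg.

618 μg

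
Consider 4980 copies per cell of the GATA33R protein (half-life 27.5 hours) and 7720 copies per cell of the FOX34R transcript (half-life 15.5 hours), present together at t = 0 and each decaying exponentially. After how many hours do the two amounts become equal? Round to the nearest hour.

22 hours

Set 4980·(1/2)^(t/27.5) = 7720·(1/2)^(t/15.5).
Taking log₂: log₂(4980/7720) = t·(1/27.5 − 1/15.5).
log₂(0.64508) = -0.63246; 1/27.5 − 1/15.5 = -0.028152.
t = -0.63246 / -0.028152 ≈ 22.465 hours.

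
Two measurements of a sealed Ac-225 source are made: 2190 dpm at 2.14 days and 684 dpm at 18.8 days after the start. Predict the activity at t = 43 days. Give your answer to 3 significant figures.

Over Δt = 18.8 − 2.14 = 16.66 days, the level fell by a factor of 2190/684 ≈ 3.2018.
n = log₂(3.2018) ≈ 1.6789 half-lives, so t½ = 16.66/1.6789 ≈ 9.9234 days.
From t = 18.8 to t = 43: 684 × (1/2)^((43−18.8)/9.9234) ≈ 126.17 dpm.

126 dpm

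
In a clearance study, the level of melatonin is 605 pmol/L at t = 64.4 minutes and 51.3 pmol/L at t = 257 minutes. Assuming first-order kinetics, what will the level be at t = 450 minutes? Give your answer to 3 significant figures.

Over Δt = 257 − 64.4 = 192.6 minutes, the level fell by a factor of 605/51.3 ≈ 11.793.
n = log₂(11.793) ≈ 3.5599 half-lives, so t½ = 192.6/3.5599 ≈ 54.103 minutes.
From t = 257 to t = 450: 51.3 × (1/2)^((450−257)/54.103) ≈ 4.3277 pmol/L.

4.33 pmol/L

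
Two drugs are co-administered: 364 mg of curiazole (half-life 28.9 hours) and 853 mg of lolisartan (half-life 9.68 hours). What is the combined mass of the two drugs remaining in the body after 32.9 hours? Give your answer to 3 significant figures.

curiazole: 364 × (1/2)^(32.9/28.9) = 364 × (1/2)^1.1384 ≈ 165.35 mg.
lolisartan: 853 × (1/2)^(32.9/9.68) = 853 × (1/2)^3.3988 ≈ 80.876 mg.
Total = 165.35 + 80.876 ≈ 246.23 mg.

246 mg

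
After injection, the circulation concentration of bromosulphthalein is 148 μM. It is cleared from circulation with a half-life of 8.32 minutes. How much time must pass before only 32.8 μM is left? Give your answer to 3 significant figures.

Fraction remaining = 32.8/148 ≈ 0.22162.
n = log₂(148/32.8) = ln(4.5122)/ln 2 ≈ 2.1738 half-lives.
t = n × t½ = 2.1738 × 8.32 ≈ 18.086 minutes.

18.1 minutes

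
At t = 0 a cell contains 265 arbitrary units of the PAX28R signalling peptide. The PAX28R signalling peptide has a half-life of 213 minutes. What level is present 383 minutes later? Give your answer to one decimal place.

Number of half-lives: n = 383/213 ≈ 1.7981.
Remaining = 265 × (1/2)^1.7981 = 265 × 0.28755 ≈ 76.2 arbitrary units.

76.2 arbitrary units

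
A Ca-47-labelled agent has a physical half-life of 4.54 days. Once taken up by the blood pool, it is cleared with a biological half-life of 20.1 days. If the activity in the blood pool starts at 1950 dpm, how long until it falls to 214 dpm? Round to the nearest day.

1/t_eff = 1/t_phys + 1/t_biol = 1/4.54 + 1/20.1 = 0.27002 per day.
t_eff = 4.54 × 20.1 / (4.54 + 20.1) ≈ 3.7035 days.
n = log₂(1950/214) ≈ 3.1878; t = 3.1878 × 3.7035 ≈ 11.806 days.

12 days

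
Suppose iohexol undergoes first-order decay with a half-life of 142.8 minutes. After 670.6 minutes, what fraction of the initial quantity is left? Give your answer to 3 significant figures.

0.0386

n = 670.6/142.8 ≈ 4.6961 half-lives.
Fraction remaining = (1/2)^4.6961 ≈ 0.038578.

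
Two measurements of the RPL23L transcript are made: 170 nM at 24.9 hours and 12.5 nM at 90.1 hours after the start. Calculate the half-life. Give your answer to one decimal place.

Over Δt = 90.1 − 24.9 = 65.2 hours, the level fell by a factor of 170/12.5 ≈ 13.6.
n = log₂(13.6) ≈ 3.7655 half-lives, so t½ = 65.2/3.7655 ≈ 17.315 hours.

17.3 hours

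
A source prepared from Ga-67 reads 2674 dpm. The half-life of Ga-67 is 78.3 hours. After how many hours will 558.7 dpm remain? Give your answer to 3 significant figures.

177 hours

Fraction remaining = 558.7/2674 ≈ 0.20894.
n = log₂(2674/558.7) = ln(4.7861)/ln 2 ≈ 2.2589 half-lives.
t = n × t½ = 2.2589 × 78.3 ≈ 176.87 hours.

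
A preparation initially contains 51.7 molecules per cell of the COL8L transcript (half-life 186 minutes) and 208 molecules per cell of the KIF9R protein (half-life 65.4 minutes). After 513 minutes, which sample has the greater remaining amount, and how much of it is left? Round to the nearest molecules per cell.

COL8L transcript, 8 molecules per cell

COL8L transcript: 51.7 × (1/2)^2.7581 ≈ 7.6424 molecules per cell.
KIF9R protein: 208 × (1/2)^7.844 ≈ 0.90526 molecules per cell.
COL8L transcript has more remaining, at ≈ 7.6424 molecules per cell.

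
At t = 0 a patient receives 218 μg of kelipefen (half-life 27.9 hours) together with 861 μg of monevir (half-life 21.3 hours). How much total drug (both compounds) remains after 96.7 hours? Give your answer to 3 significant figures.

kelipefen: 218 × (1/2)^(96.7/27.9) = 218 × (1/2)^3.4659 ≈ 19.729 μg.
monevir: 861 × (1/2)^(96.7/21.3) = 861 × (1/2)^4.5399 ≈ 37.013 μg.
Total = 19.729 + 37.013 ≈ 56.742 μg.

56.7 μg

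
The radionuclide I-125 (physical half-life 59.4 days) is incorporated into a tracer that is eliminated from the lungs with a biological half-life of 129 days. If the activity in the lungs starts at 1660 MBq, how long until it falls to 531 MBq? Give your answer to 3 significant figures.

66.9 days

1/t_eff = 1/t_phys + 1/t_biol = 1/59.4 + 1/129 = 0.024587 per day.
t_eff = 59.4 × 129 / (59.4 + 129) ≈ 40.672 days.
n = log₂(1660/531) ≈ 1.6444; t = 1.6444 × 40.672 ≈ 66.881 days.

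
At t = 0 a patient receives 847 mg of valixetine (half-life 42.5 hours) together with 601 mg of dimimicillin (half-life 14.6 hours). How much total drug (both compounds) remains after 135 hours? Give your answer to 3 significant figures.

valixetine: 847 × (1/2)^(135/42.5) = 847 × (1/2)^3.1765 ≈ 93.685 mg.
dimimicillin: 601 × (1/2)^(135/14.6) = 601 × (1/2)^9.2466 ≈ 0.98941 mg.
Total = 93.685 + 0.98941 ≈ 94.675 mg.

94.7 mg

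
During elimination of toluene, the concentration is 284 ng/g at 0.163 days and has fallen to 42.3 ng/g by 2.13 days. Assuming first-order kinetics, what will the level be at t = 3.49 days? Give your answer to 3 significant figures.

Over Δt = 2.13 − 0.163 = 1.967 days, the level fell by a factor of 284/42.3 ≈ 6.7139.
n = log₂(6.7139) ≈ 2.7472 half-lives, so t½ = 1.967/2.7472 ≈ 0.71601 days.
From t = 2.13 to t = 3.49: 42.3 × (1/2)^((3.49−2.13)/0.71601) ≈ 11.339 ng/g.

11.3 ng/g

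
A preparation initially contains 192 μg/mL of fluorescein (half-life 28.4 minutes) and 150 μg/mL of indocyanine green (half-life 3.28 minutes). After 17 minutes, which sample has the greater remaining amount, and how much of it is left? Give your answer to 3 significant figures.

fluorescein: 192 × (1/2)^0.59859 ≈ 126.8 μg/mL.
indocyanine green: 150 × (1/2)^5.1829 ≈ 4.1293 μg/mL.
Fluorescein has more remaining, at ≈ 126.8 μg/mL.

fluorescein, 127 μg/mL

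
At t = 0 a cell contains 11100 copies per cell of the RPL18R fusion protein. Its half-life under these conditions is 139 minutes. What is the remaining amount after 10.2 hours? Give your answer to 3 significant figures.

Convert the elapsed time: 10.2 hours = 612 minutes.
Number of half-lives: n = 612/139 ≈ 4.4029.
Remaining = 11100 × (1/2)^4.4029 = 11100 × 0.047272 ≈ 524.72 copies per cell.

525 copies per cell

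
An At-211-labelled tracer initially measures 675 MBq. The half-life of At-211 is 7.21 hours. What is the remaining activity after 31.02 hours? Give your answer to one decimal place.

Number of half-lives: n = 31.02/7.21 ≈ 4.3024.
Remaining = 675 × (1/2)^4.3024 = 675 × 0.050683 ≈ 34.211 MBq.

34.2 MBq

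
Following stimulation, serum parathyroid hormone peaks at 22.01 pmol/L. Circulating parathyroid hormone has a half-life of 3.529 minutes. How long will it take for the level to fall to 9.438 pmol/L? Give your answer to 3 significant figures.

4.31 minutes

Fraction remaining = 9.438/22.01 ≈ 0.42881.
n = log₂(22.01/9.438) = ln(2.3321)/ln 2 ≈ 1.2216 half-lives.
t = n × t½ = 1.2216 × 3.529 ≈ 4.311 minutes.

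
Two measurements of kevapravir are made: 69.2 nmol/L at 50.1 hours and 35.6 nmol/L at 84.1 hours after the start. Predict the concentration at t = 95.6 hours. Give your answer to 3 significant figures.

28.4 nmol/L

Over Δt = 84.1 − 50.1 = 34 hours, the level fell by a factor of 69.2/35.6 ≈ 1.9438.
n = log₂(1.9438) ≈ 0.95889 half-lives, so t½ = 34/0.95889 ≈ 35.457 hours.
From t = 84.1 to t = 95.6: 35.6 × (1/2)^((95.6−84.1)/35.457) ≈ 28.433 nmol/L.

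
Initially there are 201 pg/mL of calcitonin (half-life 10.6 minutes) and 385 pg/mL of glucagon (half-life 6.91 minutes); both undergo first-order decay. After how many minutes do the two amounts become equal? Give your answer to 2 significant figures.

Set 201·(1/2)^(t/10.6) = 385·(1/2)^(t/6.91).
Taking log₂: log₂(201/385) = t·(1/10.6 − 1/6.91).
log₂(0.52208) = -0.93766; 1/10.6 − 1/6.91 = -0.050378.
t = -0.93766 / -0.050378 ≈ 18.612 minutes.

19 minutes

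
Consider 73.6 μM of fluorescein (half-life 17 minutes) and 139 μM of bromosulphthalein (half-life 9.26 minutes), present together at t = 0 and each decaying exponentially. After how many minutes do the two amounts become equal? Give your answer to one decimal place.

Set 73.6·(1/2)^(t/17) = 139·(1/2)^(t/9.26).
Taking log₂: log₂(73.6/139) = t·(1/17 − 1/9.26).
log₂(0.5295) = -0.91731; 1/17 − 1/9.26 = -0.049168.
t = -0.91731 / -0.049168 ≈ 18.657 minutes.

18.7 minutes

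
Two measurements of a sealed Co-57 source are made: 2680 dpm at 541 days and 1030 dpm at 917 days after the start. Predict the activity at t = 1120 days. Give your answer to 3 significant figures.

Over Δt = 917 − 541 = 376 days, the level fell by a factor of 2680/1030 ≈ 2.6019.
n = log₂(2.6019) ≈ 1.3796 half-lives, so t½ = 376/1.3796 ≈ 272.55 days.
From t = 917 to t = 1120: 1030 × (1/2)^((1120−917)/272.55) ≈ 614.64 dpm.

615 dpm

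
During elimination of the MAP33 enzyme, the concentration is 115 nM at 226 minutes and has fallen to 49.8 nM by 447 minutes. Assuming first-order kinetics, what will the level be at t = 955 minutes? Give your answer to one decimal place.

7.3 nM

Over Δt = 447 − 226 = 221 minutes, the level fell by a factor of 115/49.8 ≈ 2.3092.
n = log₂(2.3092) ≈ 1.2074 half-lives, so t½ = 221/1.2074 ≈ 183.04 minutes.
From t = 447 to t = 955: 49.8 × (1/2)^((955−447)/183.04) ≈ 7.2735 nM.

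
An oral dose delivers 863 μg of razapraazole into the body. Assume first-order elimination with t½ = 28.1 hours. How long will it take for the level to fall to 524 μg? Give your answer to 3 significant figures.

20.2 hours

Fraction remaining = 524/863 ≈ 0.60718.
n = log₂(863/524) = ln(1.6469)/ln 2 ≈ 0.71979 half-lives.
t = n × t½ = 0.71979 × 28.1 ≈ 20.226 hours.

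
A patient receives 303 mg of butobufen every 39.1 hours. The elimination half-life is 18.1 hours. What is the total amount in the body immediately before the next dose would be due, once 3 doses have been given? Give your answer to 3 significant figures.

The 3 doses were given 117.3, 78.2, 39.1 hours ago.
Total = 303·(1/2)^(117.3/18.1) + 303·(1/2)^(78.2/18.1) + 303·(1/2)^(39.1/18.1)
      = 3.3929 + 15.166 + 67.788 ≈ 86.346 mg.

86.3 mg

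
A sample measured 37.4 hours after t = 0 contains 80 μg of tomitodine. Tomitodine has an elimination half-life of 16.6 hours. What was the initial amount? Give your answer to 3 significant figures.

381 μg

Number of half-lives elapsed: n = 37.4/16.6 ≈ 2.253.
A₀ = A × 2^n = 80 × 2^2.253 = 80 × 4.7668 ≈ 381.34 μg.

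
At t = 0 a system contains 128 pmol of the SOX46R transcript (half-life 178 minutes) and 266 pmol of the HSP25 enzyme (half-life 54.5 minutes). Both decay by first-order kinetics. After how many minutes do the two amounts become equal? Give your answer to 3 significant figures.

Set 128·(1/2)^(t/178) = 266·(1/2)^(t/54.5).
Taking log₂: log₂(128/266) = t·(1/178 − 1/54.5).
log₂(0.4812) = -1.0553; 1/178 − 1/54.5 = -0.012731.
t = -1.0553 / -0.012731 ≈ 82.893 minutes.

82.9 minutes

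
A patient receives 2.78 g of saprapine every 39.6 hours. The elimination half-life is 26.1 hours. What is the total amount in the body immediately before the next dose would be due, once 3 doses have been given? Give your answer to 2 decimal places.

1.43 g

The 3 doses were given 118.8, 79.2, 39.6 hours ago.
Total = 2.78·(1/2)^(118.8/26.1) + 2.78·(1/2)^(79.2/26.1) + 2.78·(1/2)^(39.6/26.1)
      = 0.11853 + 0.33929 + 0.9712 ≈ 1.429 g.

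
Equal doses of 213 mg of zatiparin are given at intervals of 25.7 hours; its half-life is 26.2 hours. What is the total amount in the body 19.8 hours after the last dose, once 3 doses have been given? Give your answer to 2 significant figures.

220 mg

The 3 doses were given 71.2, 45.5, 19.8 hours ago.
Total = 213·(1/2)^(71.2/26.2) + 213·(1/2)^(45.5/26.2) + 213·(1/2)^(19.8/26.2)
      = 32.383 + 63.914 + 126.15 ≈ 222.45 mg.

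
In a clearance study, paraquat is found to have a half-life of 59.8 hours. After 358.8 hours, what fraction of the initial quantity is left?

n = 358.8/59.8 ≈ 6 half-lives.
Fraction remaining = (1/2)^6 ≈ 0.015625.

0.015625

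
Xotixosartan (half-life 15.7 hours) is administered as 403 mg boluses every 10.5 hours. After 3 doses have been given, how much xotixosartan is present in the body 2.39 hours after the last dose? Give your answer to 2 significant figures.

730 mg

The 3 doses were given 23.39, 12.89, 2.39 hours ago.
Total = 403·(1/2)^(23.39/15.7) + 403·(1/2)^(12.89/15.7) + 403·(1/2)^(2.39/15.7)
      = 143.49 + 228.11 + 362.64 ≈ 734.25 mg.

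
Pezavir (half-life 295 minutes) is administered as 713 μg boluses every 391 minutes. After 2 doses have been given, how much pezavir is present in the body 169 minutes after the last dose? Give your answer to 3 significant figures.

671 μg

The 2 doses were given 560, 169 minutes ago.
Total = 713·(1/2)^(560/295) + 713·(1/2)^(169/295)
      = 191.27 + 479.33 ≈ 670.6 μg.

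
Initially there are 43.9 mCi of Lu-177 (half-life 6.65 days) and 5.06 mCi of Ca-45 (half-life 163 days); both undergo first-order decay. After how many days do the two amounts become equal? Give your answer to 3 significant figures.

Set 43.9·(1/2)^(t/6.65) = 5.06·(1/2)^(t/163).
Taking log₂: log₂(43.9/5.06) = t·(1/6.65 − 1/163).
log₂(8.6759) = 3.117; 1/6.65 − 1/163 = 0.14424.
t = 3.117 / 0.14424 ≈ 21.61 days.

21.6 days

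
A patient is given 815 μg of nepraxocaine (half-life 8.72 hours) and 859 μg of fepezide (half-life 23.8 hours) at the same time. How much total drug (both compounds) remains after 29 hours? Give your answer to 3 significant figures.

nepraxocaine: 815 × (1/2)^(29/8.72) = 815 × (1/2)^3.3257 ≈ 81.288 μg.
fepezide: 859 × (1/2)^(29/23.8) = 859 × (1/2)^1.2185 ≈ 369.14 μg.
Total = 81.288 + 369.14 ≈ 450.43 μg.

450 μg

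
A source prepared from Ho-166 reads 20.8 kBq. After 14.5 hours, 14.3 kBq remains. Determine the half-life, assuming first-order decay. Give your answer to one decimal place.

26.8 hours

A/A₀ = 14.3/20.8 ≈ 0.6875.
n = log₂(1.4545) ≈ 0.54057 half-lives elapsed in 14.5 hours.
t½ = 14.5/0.54057 ≈ 26.824 hours.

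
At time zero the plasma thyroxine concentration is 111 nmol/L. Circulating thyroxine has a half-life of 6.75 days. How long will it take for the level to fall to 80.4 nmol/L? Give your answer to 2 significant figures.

3.1 days

Fraction remaining = 80.4/111 ≈ 0.72432.
n = log₂(111/80.4) = ln(1.3806)/ln 2 ≈ 0.46529 half-lives.
t = n × t½ = 0.46529 × 6.75 ≈ 3.1407 days.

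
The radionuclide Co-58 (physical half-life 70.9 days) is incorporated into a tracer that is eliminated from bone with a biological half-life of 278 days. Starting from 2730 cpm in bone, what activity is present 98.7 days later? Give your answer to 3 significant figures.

813 cpm

1/t_eff = 1/t_phys + 1/t_biol = 1/70.9 + 1/278 = 0.017701 per day.
t_eff = 70.9 × 278 / (70.9 + 278) ≈ 56.492 days.
Remaining = 2730 × (1/2)^(98.7/56.492) = 2730 × (1/2)^1.7471 ≈ 813.25 cpm.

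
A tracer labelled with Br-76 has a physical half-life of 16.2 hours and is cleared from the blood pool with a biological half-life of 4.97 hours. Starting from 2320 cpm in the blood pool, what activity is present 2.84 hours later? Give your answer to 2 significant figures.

1/t_eff = 1/t_phys + 1/t_biol = 1/16.2 + 1/4.97 = 0.26294 per hour.
t_eff = 16.2 × 4.97 / (16.2 + 4.97) ≈ 3.8032 hours.
Remaining = 2320 × (1/2)^(2.84/3.8032) = 2320 × (1/2)^0.74674 ≈ 1382.6 cpm.

1400 cpm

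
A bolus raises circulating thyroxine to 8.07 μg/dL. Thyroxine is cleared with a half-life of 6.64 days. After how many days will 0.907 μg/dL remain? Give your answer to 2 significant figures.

21 days

Fraction remaining = 0.907/8.07 ≈ 0.11239.
n = log₂(8.07/0.907) = ln(8.8975)/ln 2 ≈ 3.1534 half-lives.
t = n × t½ = 3.1534 × 6.64 ≈ 20.939 days.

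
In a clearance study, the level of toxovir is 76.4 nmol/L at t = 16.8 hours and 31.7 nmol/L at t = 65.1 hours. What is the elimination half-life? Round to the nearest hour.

38 hours

Over Δt = 65.1 − 16.8 = 48.3 hours, the level fell by a factor of 76.4/31.7 ≈ 2.4101.
n = log₂(2.4101) ≈ 1.2691 half-lives, so t½ = 48.3/1.2691 ≈ 38.059 hours.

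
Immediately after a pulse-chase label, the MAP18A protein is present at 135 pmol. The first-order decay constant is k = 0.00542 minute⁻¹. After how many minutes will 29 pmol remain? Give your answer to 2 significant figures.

t½ = ln 2 / k = 0.69315 / 0.00542 ≈ 127.89 minutes.
Fraction remaining = 29/135 ≈ 0.21481.
n = log₂(135/29) = ln(4.6552)/ln 2 ≈ 2.2188 half-lives.
t = n × t½ = 2.2188 × 127.89 ≈ 283.76 minutes.

280 minutes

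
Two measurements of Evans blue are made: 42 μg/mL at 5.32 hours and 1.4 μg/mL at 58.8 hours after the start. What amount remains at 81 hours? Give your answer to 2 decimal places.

Over Δt = 58.8 − 5.32 = 53.48 hours, the level fell by a factor of 42/1.4 ≈ 30.
n = log₂(30) ≈ 4.9069 half-lives, so t½ = 53.48/4.9069 ≈ 10.899 hours.
From t = 58.8 to t = 81: 1.4 × (1/2)^((81−58.8)/10.899) ≈ 0.34116 μg/mL.

0.34 μg/mL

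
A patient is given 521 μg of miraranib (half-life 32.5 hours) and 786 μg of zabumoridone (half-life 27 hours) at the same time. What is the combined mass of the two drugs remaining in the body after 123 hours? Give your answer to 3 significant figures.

71.2 μg

miraranib: 521 × (1/2)^(123/32.5) = 521 × (1/2)^3.7846 ≈ 37.805 μg.
zabumoridone: 786 × (1/2)^(123/27) = 786 × (1/2)^4.5556 ≈ 33.424 μg.
Total = 37.805 + 33.424 ≈ 71.23 μg.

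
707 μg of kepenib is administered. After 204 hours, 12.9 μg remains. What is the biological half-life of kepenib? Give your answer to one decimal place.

A/A₀ = 12.9/707 ≈ 0.018246.
n = log₂(54.806) ≈ 5.7763 half-lives elapsed in 204 hours.
t½ = 204/5.7763 ≈ 35.317 hours.

35.3 hours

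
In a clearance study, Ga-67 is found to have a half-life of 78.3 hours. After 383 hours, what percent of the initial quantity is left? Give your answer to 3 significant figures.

n = 383/78.3 ≈ 4.8914 half-lives.
Fraction remaining = (1/2)^4.8914 ≈ 0.033692, i.e. 3.3692%.

3.37%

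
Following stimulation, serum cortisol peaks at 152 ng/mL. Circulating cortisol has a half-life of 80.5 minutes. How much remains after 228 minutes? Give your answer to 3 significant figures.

Number of half-lives: n = 228/80.5 ≈ 2.8323.
Remaining = 152 × (1/2)^2.8323 = 152 × 0.14041 ≈ 21.342 ng/mL.

21.3 ng/mL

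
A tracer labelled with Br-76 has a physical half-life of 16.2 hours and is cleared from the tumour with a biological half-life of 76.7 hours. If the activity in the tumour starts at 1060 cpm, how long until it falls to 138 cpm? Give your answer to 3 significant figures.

1/t_eff = 1/t_phys + 1/t_biol = 1/16.2 + 1/76.7 = 0.074766 per hour.
t_eff = 16.2 × 76.7 / (16.2 + 76.7) ≈ 13.375 hours.
n = log₂(1060/138) ≈ 2.9413; t = 2.9413 × 13.375 ≈ 39.34 hours.

39.3 hours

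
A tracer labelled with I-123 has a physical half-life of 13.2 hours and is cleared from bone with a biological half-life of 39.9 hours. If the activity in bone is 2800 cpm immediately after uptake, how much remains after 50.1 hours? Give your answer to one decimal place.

84.5 cpm

1/t_eff = 1/t_phys + 1/t_biol = 1/13.2 + 1/39.9 = 0.10082 per hour.
t_eff = 13.2 × 39.9 / (13.2 + 39.9) ≈ 9.9186 hours.
Remaining = 2800 × (1/2)^(50.1/9.9186) = 2800 × (1/2)^5.0511 ≈ 84.455 cpm.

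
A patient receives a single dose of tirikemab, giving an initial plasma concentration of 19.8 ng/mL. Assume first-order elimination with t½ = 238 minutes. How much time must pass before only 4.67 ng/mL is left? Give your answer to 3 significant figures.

Fraction remaining = 4.67/19.8 ≈ 0.23586.
n = log₂(19.8/4.67) = ln(4.2398)/ln 2 ≈ 2.084 half-lives.
t = n × t½ = 2.084 × 238 ≈ 495.99 minutes.

496 minutes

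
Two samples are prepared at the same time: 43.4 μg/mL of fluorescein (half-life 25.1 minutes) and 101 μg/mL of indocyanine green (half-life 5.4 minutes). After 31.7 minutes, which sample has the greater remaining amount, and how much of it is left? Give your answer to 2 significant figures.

fluorescein: 43.4 × (1/2)^1.2629 ≈ 18.084 μg/mL.
indocyanine green: 101 × (1/2)^5.8704 ≈ 1.7265 μg/mL.
Fluorescein has more remaining, at ≈ 18.084 μg/mL.

fluorescein, 18 μg/mL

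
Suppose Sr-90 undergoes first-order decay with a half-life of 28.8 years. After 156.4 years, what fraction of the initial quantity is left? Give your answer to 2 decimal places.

n = 156.4/28.8 ≈ 5.4306 half-lives.
Fraction remaining = (1/2)^5.4306 ≈ 0.023187.

0.02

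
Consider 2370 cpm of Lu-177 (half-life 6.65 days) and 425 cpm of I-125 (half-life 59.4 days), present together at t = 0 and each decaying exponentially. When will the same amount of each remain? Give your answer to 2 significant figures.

Set 2370·(1/2)^(t/6.65) = 425·(1/2)^(t/59.4).
Taking log₂: log₂(2370/425) = t·(1/6.65 − 1/59.4).
log₂(5.5765) = 2.4794; 1/6.65 − 1/59.4 = 0.13354.
t = 2.4794 / 0.13354 ≈ 18.566 days.

19 days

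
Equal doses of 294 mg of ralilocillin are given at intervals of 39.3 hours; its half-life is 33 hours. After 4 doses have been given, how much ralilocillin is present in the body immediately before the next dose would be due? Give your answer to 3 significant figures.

221 mg

The 4 doses were given 157.2, 117.9, 78.6, 39.3 hours ago.
Total = 294·(1/2)^(157.2/33) + 294·(1/2)^(117.9/33) + 294·(1/2)^(78.6/33) + 294·(1/2)^(39.3/33)
      = 10.823 + 24.709 + 56.409 + 128.78 ≈ 220.72 mg.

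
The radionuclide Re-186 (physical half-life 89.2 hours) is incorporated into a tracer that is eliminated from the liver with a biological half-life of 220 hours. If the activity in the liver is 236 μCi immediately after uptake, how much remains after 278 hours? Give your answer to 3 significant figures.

11.3 μCi

1/t_eff = 1/t_phys + 1/t_biol = 1/89.2 + 1/220 = 0.015756 per hour.
t_eff = 89.2 × 220 / (89.2 + 220) ≈ 63.467 hours.
Remaining = 236 × (1/2)^(278/63.467) = 236 × (1/2)^4.3802 ≈ 11.333 μCi.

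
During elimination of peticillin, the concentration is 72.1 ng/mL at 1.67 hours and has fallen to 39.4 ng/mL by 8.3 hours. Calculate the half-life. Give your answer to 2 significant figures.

7.6 hours

Over Δt = 8.3 − 1.67 = 6.63 hours, the level fell by a factor of 72.1/39.4 ≈ 1.8299.
n = log₂(1.8299) ≈ 0.8718 half-lives, so t½ = 6.63/0.8718 ≈ 7.6049 hours.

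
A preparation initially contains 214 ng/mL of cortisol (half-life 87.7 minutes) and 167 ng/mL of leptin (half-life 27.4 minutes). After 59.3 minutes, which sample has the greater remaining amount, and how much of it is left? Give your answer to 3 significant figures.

cortisol, 134 ng/mL

cortisol: 214 × (1/2)^0.67617 ≈ 133.93 ng/mL.
leptin: 167 × (1/2)^2.1642 ≈ 37.258 ng/mL.
Cortisol has more remaining, at ≈ 133.93 ng/mL.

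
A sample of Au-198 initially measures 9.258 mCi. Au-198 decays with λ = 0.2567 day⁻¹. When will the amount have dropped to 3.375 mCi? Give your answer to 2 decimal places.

t½ = ln 2 / λ = 0.69315 / 0.2567 ≈ 2.7002 days.
Fraction remaining = 3.375/9.258 ≈ 0.36455.
n = log₂(9.258/3.375) = ln(2.7431)/ln 2 ≈ 1.4558 half-lives.
t = n × t½ = 1.4558 × 2.7002 ≈ 3.931 days.

3.93 days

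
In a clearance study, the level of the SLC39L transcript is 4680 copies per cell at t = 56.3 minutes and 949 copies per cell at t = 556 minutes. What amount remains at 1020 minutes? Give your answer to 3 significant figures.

Over Δt = 556 − 56.3 = 499.7 minutes, the level fell by a factor of 4680/949 ≈ 4.9315.
n = log₂(4.9315) ≈ 2.302 half-lives, so t½ = 499.7/2.302 ≈ 217.07 minutes.
From t = 556 to t = 1020: 949 × (1/2)^((1020−556)/217.07) ≈ 215.67 copies per cell.

216 copies per cell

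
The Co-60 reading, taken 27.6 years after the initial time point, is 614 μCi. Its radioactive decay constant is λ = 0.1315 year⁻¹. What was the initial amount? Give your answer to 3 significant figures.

23100 μCi

t½ = ln 2 / λ = 0.69315 / 0.1315 ≈ 5.2711 years.
Number of half-lives elapsed: n = 27.6/5.2711 ≈ 5.2361.
A₀ = A × 2^n = 614 × 2^5.2361 = 614 × 37.69 ≈ 23142 μCi.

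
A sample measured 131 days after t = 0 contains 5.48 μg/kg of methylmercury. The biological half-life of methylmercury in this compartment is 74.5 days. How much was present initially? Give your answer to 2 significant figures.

Number of half-lives elapsed: n = 131/74.5 ≈ 1.7584.
A₀ = A × 2^n = 5.48 × 2^1.7584 = 5.48 × 3.3832 ≈ 18.54 μg/kg.

19 μg/kg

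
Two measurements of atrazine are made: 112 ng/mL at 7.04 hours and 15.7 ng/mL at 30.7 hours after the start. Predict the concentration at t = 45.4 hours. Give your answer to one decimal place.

4.6 ng/mL

Over Δt = 30.7 − 7.04 = 23.66 hours, the level fell by a factor of 112/15.7 ≈ 7.1338.
n = log₂(7.1338) ≈ 2.8347 half-lives, so t½ = 23.66/2.8347 ≈ 8.3467 hours.
From t = 30.7 to t = 45.4: 15.7 × (1/2)^((45.4−30.7)/8.3467) ≈ 4.6316 ng/mL.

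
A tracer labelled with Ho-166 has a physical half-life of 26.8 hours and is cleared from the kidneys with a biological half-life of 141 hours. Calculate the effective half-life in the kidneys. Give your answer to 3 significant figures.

1/t_eff = 1/t_phys + 1/t_biol = 1/26.8 + 1/141 = 0.044406 per hour.
t_eff = 26.8 × 141 / (26.8 + 141) ≈ 22.52 hours.

22.5 hours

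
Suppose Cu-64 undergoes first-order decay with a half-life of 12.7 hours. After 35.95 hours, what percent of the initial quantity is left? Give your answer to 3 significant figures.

n = 35.95/12.7 ≈ 2.8307 half-lives.
Fraction remaining = (1/2)^2.8307 ≈ 0.14056, i.e. 14.056%.

14.1%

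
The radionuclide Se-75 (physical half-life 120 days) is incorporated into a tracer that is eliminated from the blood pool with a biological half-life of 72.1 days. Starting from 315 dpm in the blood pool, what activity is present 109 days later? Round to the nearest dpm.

1/t_eff = 1/t_phys + 1/t_biol = 1/120 + 1/72.1 = 0.022203 per day.
t_eff = 120 × 72.1 / (120 + 72.1) ≈ 45.039 days.
Remaining = 315 × (1/2)^(109/45.039) = 315 × (1/2)^2.4201 ≈ 58.855 dpm.

59 dpm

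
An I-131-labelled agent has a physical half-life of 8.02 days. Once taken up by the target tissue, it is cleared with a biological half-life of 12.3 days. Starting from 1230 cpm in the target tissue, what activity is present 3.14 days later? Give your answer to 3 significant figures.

786 cpm

1/t_eff = 1/t_phys + 1/t_biol = 1/8.02 + 1/12.3 = 0.20599 per day.
t_eff = 8.02 × 12.3 / (8.02 + 12.3) ≈ 4.8546 days.
Remaining = 1230 × (1/2)^(3.14/4.8546) = 1230 × (1/2)^0.64681 ≈ 785.59 cpm.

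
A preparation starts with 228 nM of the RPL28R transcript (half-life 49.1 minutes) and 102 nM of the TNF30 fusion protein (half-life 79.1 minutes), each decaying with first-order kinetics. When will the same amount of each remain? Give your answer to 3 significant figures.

Set 228·(1/2)^(t/49.1) = 102·(1/2)^(t/79.1).
Taking log₂: log₂(228/102) = t·(1/49.1 − 1/79.1).
log₂(2.2353) = 1.1605; 1/49.1 − 1/79.1 = 0.0077244.
t = 1.1605 / 0.0077244 ≈ 150.23 minutes.

150 minutes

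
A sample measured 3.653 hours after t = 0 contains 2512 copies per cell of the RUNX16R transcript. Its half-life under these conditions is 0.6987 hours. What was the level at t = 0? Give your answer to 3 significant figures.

Number of half-lives elapsed: n = 3.653/0.6987 ≈ 5.2283.
A₀ = A × 2^n = 2512 × 2^5.2283 = 2512 × 37.486 ≈ 94165 copies per cell.

94200 copies per cell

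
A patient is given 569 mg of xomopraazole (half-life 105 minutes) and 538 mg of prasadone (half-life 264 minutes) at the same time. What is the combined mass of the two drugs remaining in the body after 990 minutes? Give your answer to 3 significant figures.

xomopraazole: 569 × (1/2)^(990/105) = 569 × (1/2)^9.4286 ≈ 0.82571 mg.
prasadone: 538 × (1/2)^(990/264) = 538 × (1/2)^3.75 ≈ 39.987 mg.
Total = 0.82571 + 39.987 ≈ 40.813 mg.

40.8 mg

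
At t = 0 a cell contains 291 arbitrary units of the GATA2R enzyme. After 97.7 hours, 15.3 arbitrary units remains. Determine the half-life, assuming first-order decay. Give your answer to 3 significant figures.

23.0 hours

A/A₀ = 15.3/291 ≈ 0.052577.
n = log₂(19.02) ≈ 4.2494 half-lives elapsed in 97.7 hours.
t½ = 97.7/4.2494 ≈ 22.991 hours.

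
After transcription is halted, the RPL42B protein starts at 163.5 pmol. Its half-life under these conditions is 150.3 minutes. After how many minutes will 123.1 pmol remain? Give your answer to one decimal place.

Fraction remaining = 123.1/163.5 ≈ 0.75291.
n = log₂(163.5/123.1) = ln(1.3282)/ln 2 ≈ 0.40946 half-lives.
t = n × t½ = 0.40946 × 150.3 ≈ 61.542 minutes.

61.5 minutes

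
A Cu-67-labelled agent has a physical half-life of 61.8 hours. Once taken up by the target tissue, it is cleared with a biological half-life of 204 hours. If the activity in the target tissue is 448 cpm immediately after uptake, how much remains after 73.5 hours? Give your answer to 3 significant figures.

1/t_eff = 1/t_phys + 1/t_biol = 1/61.8 + 1/204 = 0.021083 per hour.
t_eff = 61.8 × 204 / (61.8 + 204) ≈ 47.431 hours.
Remaining = 448 × (1/2)^(73.5/47.431) = 448 × (1/2)^1.5496 ≈ 153.04 cpm.

153 cpm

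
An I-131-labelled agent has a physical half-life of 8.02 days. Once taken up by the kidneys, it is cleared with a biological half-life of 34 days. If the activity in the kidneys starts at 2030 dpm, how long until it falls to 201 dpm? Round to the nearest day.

22 days

1/t_eff = 1/t_phys + 1/t_biol = 1/8.02 + 1/34 = 0.1541 per day.
t_eff = 8.02 × 34 / (8.02 + 34) ≈ 6.4893 days.
n = log₂(2030/201) ≈ 3.3362; t = 3.3362 × 6.4893 ≈ 21.65 days.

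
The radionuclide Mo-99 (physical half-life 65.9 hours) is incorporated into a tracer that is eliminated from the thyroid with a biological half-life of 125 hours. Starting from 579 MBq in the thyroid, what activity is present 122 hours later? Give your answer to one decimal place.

81.6 MBq

1/t_eff = 1/t_phys + 1/t_biol = 1/65.9 + 1/125 = 0.023175 per hour.
t_eff = 65.9 × 125 / (65.9 + 125) ≈ 43.151 hours.
Remaining = 579 × (1/2)^(122/43.151) = 579 × (1/2)^2.8273 ≈ 81.579 MBq.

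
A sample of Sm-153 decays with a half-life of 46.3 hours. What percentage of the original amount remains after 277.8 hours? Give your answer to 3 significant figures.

n = 277.8/46.3 ≈ 6 half-lives.
Fraction remaining = (1/2)^6 ≈ 0.015625, i.e. 1.5625%.

1.56%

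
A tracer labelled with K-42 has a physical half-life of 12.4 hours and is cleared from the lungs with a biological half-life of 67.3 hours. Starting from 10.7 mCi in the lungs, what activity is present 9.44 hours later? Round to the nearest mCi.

1/t_eff = 1/t_phys + 1/t_biol = 1/12.4 + 1/67.3 = 0.095504 per hour.
t_eff = 12.4 × 67.3 / (12.4 + 67.3) ≈ 10.471 hours.
Remaining = 10.7 × (1/2)^(9.44/10.471) = 10.7 × (1/2)^0.90156 ≈ 5.7278 mCi.

6 mCi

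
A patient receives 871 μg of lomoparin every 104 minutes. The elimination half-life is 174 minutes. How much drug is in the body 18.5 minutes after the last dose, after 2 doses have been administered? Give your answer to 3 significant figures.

The 2 doses were given 122.5, 18.5 minutes ago.
Total = 871·(1/2)^(122.5/174) + 871·(1/2)^(18.5/174)
      = 534.67 + 809.12 ≈ 1343.8 μg.

1340 μg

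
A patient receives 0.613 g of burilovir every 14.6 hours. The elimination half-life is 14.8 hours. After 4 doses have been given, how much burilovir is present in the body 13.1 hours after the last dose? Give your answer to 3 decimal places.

The 4 doses were given 56.9, 42.3, 27.7, 13.1 hours ago.
Total = 0.613·(1/2)^(56.9/14.8) + 0.613·(1/2)^(42.3/14.8) + 0.613·(1/2)^(27.7/14.8) + 0.613·(1/2)^(13.1/14.8)
      = 0.04267 + 0.084544 + 0.16751 + 0.3319 ≈ 0.62663 g.

0.627 g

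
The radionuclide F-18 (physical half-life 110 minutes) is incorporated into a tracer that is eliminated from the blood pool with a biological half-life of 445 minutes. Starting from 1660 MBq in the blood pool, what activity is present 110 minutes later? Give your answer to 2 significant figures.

1/t_eff = 1/t_phys + 1/t_biol = 1/110 + 1/445 = 0.011338 per minute.
t_eff = 110 × 445 / (110 + 445) ≈ 88.198 minutes.
Remaining = 1660 × (1/2)^(110/88.198) = 1660 × (1/2)^1.2472 ≈ 699.3 MBq.

700 MBq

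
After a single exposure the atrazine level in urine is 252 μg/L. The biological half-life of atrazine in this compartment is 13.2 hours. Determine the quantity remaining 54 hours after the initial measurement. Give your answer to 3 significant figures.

Number of half-lives: n = 54/13.2 ≈ 4.0909.
Remaining = 252 × (1/2)^4.0909 = 252 × 0.058683 ≈ 14.788 μg/L.

14.8 μg/L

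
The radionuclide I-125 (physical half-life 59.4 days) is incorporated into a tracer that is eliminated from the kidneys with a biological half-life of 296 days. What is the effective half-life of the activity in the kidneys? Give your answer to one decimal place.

49.5 days

1/t_eff = 1/t_phys + 1/t_biol = 1/59.4 + 1/296 = 0.020213 per day.
t_eff = 59.4 × 296 / (59.4 + 296) ≈ 49.472 days.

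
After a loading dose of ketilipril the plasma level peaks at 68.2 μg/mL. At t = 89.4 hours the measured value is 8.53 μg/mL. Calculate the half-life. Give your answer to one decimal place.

A/A₀ = 8.53/68.2 ≈ 0.12507.
n = log₂(7.9953) ≈ 2.9992 half-lives elapsed in 89.4 hours.
t½ = 89.4/2.9992 ≈ 29.808 hours.

29.8 hours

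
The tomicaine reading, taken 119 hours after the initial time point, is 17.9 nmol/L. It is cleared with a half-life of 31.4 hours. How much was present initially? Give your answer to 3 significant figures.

248 nmol/L

Number of half-lives elapsed: n = 119/31.4 ≈ 3.7898.
A₀ = A × 2^n = 17.9 × 2^3.7898 = 17.9 × 13.831 ≈ 247.57 nmol/L.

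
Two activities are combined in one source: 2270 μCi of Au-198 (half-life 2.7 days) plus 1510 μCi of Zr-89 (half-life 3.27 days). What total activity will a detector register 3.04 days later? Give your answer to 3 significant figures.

Au-198: 2270 × (1/2)^(3.04/2.7) = 2270 × (1/2)^1.1259 ≈ 1040.1 μCi.
Zr-89: 1510 × (1/2)^(3.04/3.27) = 1510 × (1/2)^0.92966 ≈ 792.72 μCi.
Total = 1040.1 + 792.72 ≈ 1832.9 μCi.

1830 μCi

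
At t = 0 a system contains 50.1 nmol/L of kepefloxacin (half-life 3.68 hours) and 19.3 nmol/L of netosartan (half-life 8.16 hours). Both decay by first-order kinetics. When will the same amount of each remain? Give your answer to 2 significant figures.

Set 50.1·(1/2)^(t/3.68) = 19.3·(1/2)^(t/8.16).
Taking log₂: log₂(50.1/19.3) = t·(1/3.68 − 1/8.16).
log₂(2.5959) = 1.3762; 1/3.68 − 1/8.16 = 0.14919.
t = 1.3762 / 0.14919 ≈ 9.2245 hours.

9.2 hours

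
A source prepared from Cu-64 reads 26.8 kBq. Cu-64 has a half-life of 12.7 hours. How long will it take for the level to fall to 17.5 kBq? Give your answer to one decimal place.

7.8 hours

Fraction remaining = 17.5/26.8 ≈ 0.65299.
n = log₂(26.8/17.5) = ln(1.5314)/ln 2 ≈ 0.61488 half-lives.
t = n × t½ = 0.61488 × 12.7 ≈ 7.809 hours.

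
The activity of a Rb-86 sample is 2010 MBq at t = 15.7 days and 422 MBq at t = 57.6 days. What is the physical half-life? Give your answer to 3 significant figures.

Over Δt = 57.6 − 15.7 = 41.9 days, the level fell by a factor of 2010/422 ≈ 4.763.
n = log₂(4.763) ≈ 2.2519 half-lives, so t½ = 41.9/2.2519 ≈ 18.607 days.

18.6 days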